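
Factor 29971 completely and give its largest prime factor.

29971 = 17 · 1763
1763 = 41 · 43
43 is prime.
So 29971 = 17 · 41 · 43; the largest prime factor is 43.

43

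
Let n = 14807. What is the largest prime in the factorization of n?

67

14807 = 13 · 1139
1139 = 17 · 67
67 is prime.
So 14807 = 13 · 17 · 67; the largest prime factor is 67.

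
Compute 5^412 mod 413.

5^1 ≡ 5 (mod 413)
5^2 ≡ 5^2 = 25 ≡ 25 (mod 413)
5^4 ≡ 25^2 = 625 ≡ 212 (mod 413)
5^8 ≡ 212^2 = 44944 ≡ 340 (mod 413)
5^16 ≡ 340^2 = 115600 ≡ 373 (mod 413)
5^32 ≡ 373^2 = 139129 ≡ 361 (mod 413)
5^64 ≡ 361^2 = 130321 ≡ 226 (mod 413)
5^128 ≡ 226^2 = 51076 ≡ 277 (mod 413)
5^256 ≡ 277^2 = 76729 ≡ 324 (mod 413)
412 = 256 + 128 + 16 + 8 + 4 in binary powers of 2.
So 5^412 ≡ 324 · 277 · 373 · 340 · 212 ≡ 226 (mod 413).
Since 226 ≠ 1, base 5 is a Fermat witness: 413 is composite.

226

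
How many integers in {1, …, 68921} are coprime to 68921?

67240

Factor: 68921 = 41^3.
φ(68921) = 41^2·(41−1) = 67240.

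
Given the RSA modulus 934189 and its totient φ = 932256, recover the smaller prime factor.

937

φ(n) = (p−1)(q−1) = n − (p+q) + 1, so p + q = 934189 − 932256 + 1 = 1934.
p and q are the roots of t² − 1934t + 934189 = 0.
Discriminant: 1934² − 4·934189 = 3740356 − 3736756 = 3600; √3600 = 60.
q = (1934 − 60)/2 = 937, p = (1934 + 60)/2 = 997.
Check: 937 · 997 = 934189.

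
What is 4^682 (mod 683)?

4^1 ≡ 4 (mod 683)
4^2 ≡ 4^2 = 16 ≡ 16 (mod 683)
4^4 ≡ 16^2 = 256 ≡ 256 (mod 683)
4^8 ≡ 256^2 = 65536 ≡ 651 (mod 683)
4^16 ≡ 651^2 = 423801 ≡ 341 (mod 683)
4^32 ≡ 341^2 = 116281 ≡ 171 (mod 683)
4^64 ≡ 171^2 = 29241 ≡ 555 (mod 683)
4^128 ≡ 555^2 = 308025 ≡ 675 (mod 683)
4^256 ≡ 675^2 = 455625 ≡ 64 (mod 683)
4^512 ≡ 64^2 = 4096 ≡ 681 (mod 683)
682 = 512 + 128 + 32 + 8 + 2 in binary powers of 2.
So 4^682 ≡ 681 · 675 · 171 · 651 · 16 ≡ 1 (mod 683).
Since the result is 1, base 4 gives no evidence that 683 is composite.

1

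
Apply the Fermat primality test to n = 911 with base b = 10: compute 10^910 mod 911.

10^1 ≡ 10 (mod 911)
10^2 ≡ 10^2 = 100 ≡ 100 (mod 911)
10^4 ≡ 100^2 = 10000 ≡ 890 (mod 911)
10^8 ≡ 890^2 = 792100 ≡ 441 (mod 911)
10^16 ≡ 441^2 = 194481 ≡ 438 (mod 911)
10^32 ≡ 438^2 = 191844 ≡ 534 (mod 911)
10^64 ≡ 534^2 = 285156 ≡ 13 (mod 911)
10^128 ≡ 13^2 = 169 ≡ 169 (mod 911)
10^256 ≡ 169^2 = 28561 ≡ 320 (mod 911)
10^512 ≡ 320^2 = 102400 ≡ 368 (mod 911)
910 = 512 + 256 + 128 + 8 + 4 + 2 in binary powers of 2.
So 10^910 ≡ 368 · 320 · 169 · 441 · 890 · 100 ≡ 1 (mod 911).
Since the result is 1, base 10 gives no evidence that 911 is composite.

1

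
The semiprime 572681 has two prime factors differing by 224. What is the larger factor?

877

Since p = q + 224, we have 572681 = q(q + 224), so q² + 224q − 572681 = 0.
Discriminant: 224² + 4·572681 = 50176 + 2290724 = 2340900; √2340900 = 1530.
q = (−224 + 1530)/2 = 653, and p = q + 224 = 877.
Check: 653 · 877 = 572681.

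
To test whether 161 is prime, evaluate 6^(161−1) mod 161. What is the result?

6^1 ≡ 6 (mod 161)
6^2 ≡ 6^2 = 36 ≡ 36 (mod 161)
6^4 ≡ 36^2 = 1296 ≡ 8 (mod 161)
6^8 ≡ 8^2 = 64 ≡ 64 (mod 161)
6^16 ≡ 64^2 = 4096 ≡ 71 (mod 161)
6^32 ≡ 71^2 = 5041 ≡ 50 (mod 161)
6^64 ≡ 50^2 = 2500 ≡ 85 (mod 161)
6^128 ≡ 85^2 = 7225 ≡ 141 (mod 161)
160 = 128 + 32 in binary powers of 2.
So 6^160 ≡ 141 · 50 ≡ 127 (mod 161).
Since 127 ≠ 1, base 6 is a Fermat witness: 161 is composite.

127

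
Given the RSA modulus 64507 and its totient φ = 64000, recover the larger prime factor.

φ(n) = (p−1)(q−1) = n − (p+q) + 1, so p + q = 64507 − 64000 + 1 = 508.
p and q are the roots of t² − 508t + 64507 = 0.
Discriminant: 508² − 4·64507 = 258064 − 258028 = 36; √36 = 6.
q = (508 − 6)/2 = 251, p = (508 + 6)/2 = 257.
Check: 251 · 257 = 64507.

257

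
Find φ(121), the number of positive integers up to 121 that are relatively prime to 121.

110

Factor: 121 = 11^2.
φ(121) = 11^1·(11−1) = 110.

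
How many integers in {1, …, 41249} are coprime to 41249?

Factor: 41249 = 13 · 19 · 167.
φ(41249) = (13−1) · (19−1) · (167−1) = 12 · 18 · 166 = 35856.

35856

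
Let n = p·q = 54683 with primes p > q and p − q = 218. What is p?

Since p = q + 218, we have 54683 = q(q + 218), so q² + 218q − 54683 = 0.
Discriminant: 218² + 4·54683 = 47524 + 218732 = 266256; √266256 = 516.
q = (−218 + 516)/2 = 149, and p = q + 218 = 367.
Check: 149 · 367 = 54683.

367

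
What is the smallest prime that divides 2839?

2839 is odd.
Digit sum 22, not divisible by 3.
Ends in 9: not divisible by 5.
7: 2839 = 7·405 + 4
11: 2839 = 11·258 + 1
13: 2839 = 13·218 + 5
17: 2839 = 17·167

17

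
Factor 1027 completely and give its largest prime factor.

1027 = 13 · 79
79 is prime.
So 1027 = 13 · 79; the largest prime factor is 79.

79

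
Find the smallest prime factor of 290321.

290321 is odd.
Digit sum 17, not divisible by 3.
Ends in 1: not divisible by 5.
7: 290321 = 7·41474 + 3
11: 290321 = 11·26392 + 9
13: 290321 = 13·22332 + 5
17: 290321 = 17·17077 + 12
19: 290321 = 19·15280 + 1
23: 290321 = 23·12622 + 15
29: 290321 = 29·10011 + 2
31: 290321 = 31·9365 + 6
37: 290321 = 37·7846 + 19
41: 290321 = 41·7081

41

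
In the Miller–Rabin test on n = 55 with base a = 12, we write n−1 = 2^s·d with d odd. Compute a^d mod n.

55 − 1 = 54 = 2^1 · 27, so d = 27.
12^1 ≡ 12 (mod 55)
12^2 ≡ 12^2 = 144 ≡ 34 (mod 55)
12^4 ≡ 34^2 = 1156 ≡ 1 (mod 55)
12^8 ≡ 1^2 = 1 ≡ 1 (mod 55)
12^16 ≡ 1^2 = 1 ≡ 1 (mod 55)
27 = 16 + 8 + 2 + 1 in binary powers of 2.
So 12^27 ≡ 1 · 1 · 34 · 12 ≡ 23 (mod 55).
Squaring chain: 23; never reaches −1, so base 12 is a Miller–Rabin witness that 55 is composite.

23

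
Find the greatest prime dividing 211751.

211751 = 37 · 5723
5723 = 59 · 97
97 is prime.
So 211751 = 37 · 59 · 97; the largest prime factor is 97.

97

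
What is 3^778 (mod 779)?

3^1 ≡ 3 (mod 779)
3^2 ≡ 3^2 = 9 ≡ 9 (mod 779)
3^4 ≡ 9^2 = 81 ≡ 81 (mod 779)
3^8 ≡ 81^2 = 6561 ≡ 329 (mod 779)
3^16 ≡ 329^2 = 108241 ≡ 739 (mod 779)
3^32 ≡ 739^2 = 546121 ≡ 42 (mod 779)
3^64 ≡ 42^2 = 1764 ≡ 206 (mod 779)
3^128 ≡ 206^2 = 42436 ≡ 370 (mod 779)
3^256 ≡ 370^2 = 136900 ≡ 575 (mod 779)
3^512 ≡ 575^2 = 330625 ≡ 329 (mod 779)
778 = 512 + 256 + 8 + 2 in binary powers of 2.
So 3^778 ≡ 329 · 575 · 329 · 9 ≡ 214 (mod 779).
Since 214 ≠ 1, base 3 is a Fermat witness: 779 is composite.

214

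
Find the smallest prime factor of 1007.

19

1007 is odd.
Digit sum 8, not divisible by 3.
Ends in 7: not divisible by 5.
7: 1007 = 7·143 + 6
11: 1007 = 11·91 + 6
13: 1007 = 13·77 + 6
17: 1007 = 17·59 + 4
19: 1007 = 19·53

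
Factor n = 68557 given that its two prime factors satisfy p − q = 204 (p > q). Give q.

Since p = q + 204, we have 68557 = q(q + 204), so q² + 204q − 68557 = 0.
Discriminant: 204² + 4·68557 = 41616 + 274228 = 315844; √315844 = 562.
q = (−204 + 562)/2 = 179, and p = q + 204 = 383.
Check: 179 · 383 = 68557.

179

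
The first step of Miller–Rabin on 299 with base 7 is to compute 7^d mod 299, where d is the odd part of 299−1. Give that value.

299 − 1 = 298 = 2^1 · 149, so d = 149.
7^1 ≡ 7 (mod 299)
7^2 ≡ 7^2 = 49 ≡ 49 (mod 299)
7^4 ≡ 49^2 = 2401 ≡ 9 (mod 299)
7^8 ≡ 9^2 = 81 ≡ 81 (mod 299)
7^16 ≡ 81^2 = 6561 ≡ 282 (mod 299)
7^32 ≡ 282^2 = 79524 ≡ 289 (mod 299)
7^64 ≡ 289^2 = 83521 ≡ 100 (mod 299)
7^128 ≡ 100^2 = 10000 ≡ 133 (mod 299)
149 = 128 + 16 + 4 + 1 in binary powers of 2.
So 7^149 ≡ 133 · 282 · 9 · 7 ≡ 180 (mod 299).
Squaring chain: 180; never reaches −1, so base 7 is a Miller–Rabin witness that 299 is composite.

180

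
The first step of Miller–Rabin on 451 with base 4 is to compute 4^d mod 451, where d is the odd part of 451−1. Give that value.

451 − 1 = 450 = 2^1 · 225, so d = 225.
4^1 ≡ 4 (mod 451)
4^2 ≡ 4^2 = 16 ≡ 16 (mod 451)
4^4 ≡ 16^2 = 256 ≡ 256 (mod 451)
4^8 ≡ 256^2 = 65536 ≡ 141 (mod 451)
4^16 ≡ 141^2 = 19881 ≡ 37 (mod 451)
4^32 ≡ 37^2 = 1369 ≡ 16 (mod 451)
4^64 ≡ 16^2 = 256 ≡ 256 (mod 451)
4^128 ≡ 256^2 = 65536 ≡ 141 (mod 451)
225 = 128 + 64 + 32 + 1 in binary powers of 2.
So 4^225 ≡ 141 · 256 · 16 · 4 ≡ 122 (mod 451).
Squaring chain: 122; never reaches −1, so base 4 is a Miller–Rabin witness that 451 is composite.

122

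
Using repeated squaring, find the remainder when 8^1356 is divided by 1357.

374

8^1 ≡ 8 (mod 1357)
8^2 ≡ 8^2 = 64 ≡ 64 (mod 1357)
8^4 ≡ 64^2 = 4096 ≡ 25 (mod 1357)
8^8 ≡ 25^2 = 625 ≡ 625 (mod 1357)
8^16 ≡ 625^2 = 390625 ≡ 1166 (mod 1357)
8^32 ≡ 1166^2 = 1359556 ≡ 1199 (mod 1357)
8^64 ≡ 1199^2 = 1437601 ≡ 538 (mod 1357)
8^128 ≡ 538^2 = 289444 ≡ 403 (mod 1357)
8^256 ≡ 403^2 = 162409 ≡ 926 (mod 1357)
8^512 ≡ 926^2 = 857476 ≡ 1209 (mod 1357)
8^1024 ≡ 1209^2 = 1461681 ≡ 192 (mod 1357)
1356 = 1024 + 256 + 64 + 8 + 4 in binary powers of 2.
So 8^1356 ≡ 192 · 926 · 538 · 625 · 25 ≡ 374 (mod 1357).
Since 374 ≠ 1, base 8 is a Fermat witness: 1357 is composite.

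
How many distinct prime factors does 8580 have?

8580 = 2^2 · 2145
2145 = 3 · 715
715 = 5 · 143
143 = 11 · 13
8580 = 2^2 · 3 · 5 · 11 · 13, which has 5 distinct prime factors.

5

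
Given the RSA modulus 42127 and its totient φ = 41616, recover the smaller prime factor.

φ(n) = (p−1)(q−1) = n − (p+q) + 1, so p + q = 42127 − 41616 + 1 = 512.
p and q are the roots of t² − 512t + 42127 = 0.
Discriminant: 512² − 4·42127 = 262144 − 168508 = 93636; √93636 = 306.
q = (512 − 306)/2 = 103, p = (512 + 306)/2 = 409.
Check: 103 · 409 = 42127.

103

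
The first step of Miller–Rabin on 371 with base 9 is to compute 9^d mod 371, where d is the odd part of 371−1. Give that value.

305

371 − 1 = 370 = 2^1 · 185, so d = 185.
9^1 ≡ 9 (mod 371)
9^2 ≡ 9^2 = 81 ≡ 81 (mod 371)
9^4 ≡ 81^2 = 6561 ≡ 254 (mod 371)
9^8 ≡ 254^2 = 64516 ≡ 333 (mod 371)
9^16 ≡ 333^2 = 110889 ≡ 331 (mod 371)
9^32 ≡ 331^2 = 109561 ≡ 116 (mod 371)
9^64 ≡ 116^2 = 13456 ≡ 100 (mod 371)
9^128 ≡ 100^2 = 10000 ≡ 354 (mod 371)
185 = 128 + 32 + 16 + 8 + 1 in binary powers of 2.
So 9^185 ≡ 354 · 116 · 331 · 333 · 9 ≡ 305 (mod 371).
Squaring chain: 305; never reaches −1, so base 9 is a Miller–Rabin witness that 371 is composite.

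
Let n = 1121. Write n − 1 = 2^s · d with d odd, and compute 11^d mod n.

1121 − 1 = 1120 = 2^5 · 35, so d = 35.
11^1 ≡ 11 (mod 1121)
11^2 ≡ 11^2 = 121 ≡ 121 (mod 1121)
11^4 ≡ 121^2 = 14641 ≡ 68 (mod 1121)
11^8 ≡ 68^2 = 4624 ≡ 140 (mod 1121)
11^16 ≡ 140^2 = 19600 ≡ 543 (mod 1121)
11^32 ≡ 543^2 = 294849 ≡ 26 (mod 1121)
35 = 32 + 2 + 1 in binary powers of 2.
So 11^35 ≡ 26 · 121 · 11 ≡ 976 (mod 1121).
Squaring chain: 976 → 847 → 1090 → 961 → 938; never reaches −1, so base 11 is a Miller–Rabin witness that 1121 is composite.

976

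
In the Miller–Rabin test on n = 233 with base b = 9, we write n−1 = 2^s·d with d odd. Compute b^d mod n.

144

233 − 1 = 232 = 2^3 · 29, so d = 29.
9^1 ≡ 9 (mod 233)
9^2 ≡ 9^2 = 81 ≡ 81 (mod 233)
9^4 ≡ 81^2 = 6561 ≡ 37 (mod 233)
9^8 ≡ 37^2 = 1369 ≡ 204 (mod 233)
9^16 ≡ 204^2 = 41616 ≡ 142 (mod 233)
29 = 16 + 8 + 4 + 1 in binary powers of 2.
So 9^29 ≡ 142 · 204 · 37 · 9 ≡ 144 (mod 233).
Squaring chain: 144 → 232 → 1; reaches −1, so base 9 does not prove 233 composite.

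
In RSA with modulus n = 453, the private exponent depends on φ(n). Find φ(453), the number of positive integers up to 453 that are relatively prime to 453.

300

Factor: 453 = 3 · 151.
φ(453) = (3−1) · (151−1) = 2 · 150 = 300.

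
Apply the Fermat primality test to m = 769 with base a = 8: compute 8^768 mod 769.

8^1 ≡ 8 (mod 769)
8^2 ≡ 8^2 = 64 ≡ 64 (mod 769)
8^4 ≡ 64^2 = 4096 ≡ 251 (mod 769)
8^8 ≡ 251^2 = 63001 ≡ 712 (mod 769)
8^16 ≡ 712^2 = 506944 ≡ 173 (mod 769)
8^32 ≡ 173^2 = 29929 ≡ 707 (mod 769)
8^64 ≡ 707^2 = 499849 ≡ 768 (mod 769)
8^128 ≡ 768^2 = 589824 ≡ 1 (mod 769)
8^256 ≡ 1^2 = 1 ≡ 1 (mod 769)
8^512 ≡ 1^2 = 1 ≡ 1 (mod 769)
768 = 512 + 256 in binary powers of 2.
So 8^768 ≡ 1 · 1 ≡ 1 (mod 769).
Since the result is 1, base 8 gives no evidence that 769 is composite.

1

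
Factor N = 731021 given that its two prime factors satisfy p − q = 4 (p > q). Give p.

857

Since p = q + 4, we have 731021 = q(q + 4), so q² + 4q − 731021 = 0.
Discriminant: 4² + 4·731021 = 16 + 2924084 = 2924100; √2924100 = 1710.
q = (−4 + 1710)/2 = 853, and p = q + 4 = 857.
Check: 853 · 857 = 731021.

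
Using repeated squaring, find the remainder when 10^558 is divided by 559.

10^1 ≡ 10 (mod 559)
10^2 ≡ 10^2 = 100 ≡ 100 (mod 559)
10^4 ≡ 100^2 = 10000 ≡ 497 (mod 559)
10^8 ≡ 497^2 = 247009 ≡ 490 (mod 559)
10^16 ≡ 490^2 = 240100 ≡ 289 (mod 559)
10^32 ≡ 289^2 = 83521 ≡ 230 (mod 559)
10^64 ≡ 230^2 = 52900 ≡ 354 (mod 559)
10^128 ≡ 354^2 = 125316 ≡ 100 (mod 559)
10^256 ≡ 100^2 = 10000 ≡ 497 (mod 559)
10^512 ≡ 497^2 = 247009 ≡ 490 (mod 559)
558 = 512 + 32 + 8 + 4 + 2 in binary powers of 2.
So 10^558 ≡ 490 · 230 · 490 · 497 · 100 ≡ 365 (mod 559).
Since 365 ≠ 1, base 10 is a Fermat witness: 559 is composite.

365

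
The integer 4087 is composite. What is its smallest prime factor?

61

4087 is odd.
Digit sum 19, not divisible by 3.
Ends in 7: not divisible by 5.
7: 4087 = 7·583 + 6
11: 4087 = 11·371 + 6
13: 4087 = 13·314 + 5
17: 4087 = 17·240 + 7
19: 4087 = 19·215 + 2
23: 4087 = 23·177 + 16
29: 4087 = 29·140 + 27
31: 4087 = 31·131 + 26
37: 4087 = 37·110 + 17
41: 4087 = 41·99 + 28
43: 4087 = 43·95 + 2
47: 4087 = 47·86 + 45
53: 4087 = 53·77 + 6
59: 4087 = 59·69 + 16
61: 4087 = 61·67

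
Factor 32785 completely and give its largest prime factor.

83

32785 = 5 · 6557
6557 = 79 · 83
83 is prime.
So 32785 = 5 · 79 · 83; the largest prime factor is 83.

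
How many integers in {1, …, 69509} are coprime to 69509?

61600

Factor: 69509 = 11 · 71 · 89.
φ(69509) = (11−1) · (71−1) · (89−1) = 10 · 70 · 88 = 61600.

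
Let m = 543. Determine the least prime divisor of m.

3

543 is odd.
Digit sum 12, divisible by 3.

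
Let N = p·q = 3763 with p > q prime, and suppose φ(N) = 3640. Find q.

53

φ(n) = (p−1)(q−1) = n − (p+q) + 1, so p + q = 3763 − 3640 + 1 = 124.
p and q are the roots of t² − 124t + 3763 = 0.
Discriminant: 124² − 4·3763 = 15376 − 15052 = 324; √324 = 18.
q = (124 − 18)/2 = 53, p = (124 + 18)/2 = 71.
Check: 53 · 71 = 3763.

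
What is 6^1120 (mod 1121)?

6^1 ≡ 6 (mod 1121)
6^2 ≡ 6^2 = 36 ≡ 36 (mod 1121)
6^4 ≡ 36^2 = 1296 ≡ 175 (mod 1121)
6^8 ≡ 175^2 = 30625 ≡ 358 (mod 1121)
6^16 ≡ 358^2 = 128164 ≡ 370 (mod 1121)
6^32 ≡ 370^2 = 136900 ≡ 138 (mod 1121)
6^64 ≡ 138^2 = 19044 ≡ 1108 (mod 1121)
6^128 ≡ 1108^2 = 1227664 ≡ 169 (mod 1121)
6^256 ≡ 169^2 = 28561 ≡ 536 (mod 1121)
6^512 ≡ 536^2 = 287296 ≡ 320 (mod 1121)
6^1024 ≡ 320^2 = 102400 ≡ 389 (mod 1121)
1120 = 1024 + 64 + 32 in binary powers of 2.
So 6^1120 ≡ 389 · 1108 · 138 ≡ 517 (mod 1121).
Since 517 ≠ 1, base 6 is a Fermat witness: 1121 is composite.

517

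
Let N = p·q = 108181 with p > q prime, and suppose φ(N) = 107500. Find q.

φ(n) = (p−1)(q−1) = n − (p+q) + 1, so p + q = 108181 − 107500 + 1 = 682.
p and q are the roots of t² − 682t + 108181 = 0.
Discriminant: 682² − 4·108181 = 465124 − 432724 = 32400; √32400 = 180.
q = (682 − 180)/2 = 251, p = (682 + 180)/2 = 431.
Check: 251 · 431 = 108181.

251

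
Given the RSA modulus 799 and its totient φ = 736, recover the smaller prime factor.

φ(n) = (p−1)(q−1) = n − (p+q) + 1, so p + q = 799 − 736 + 1 = 64.
p and q are the roots of t² − 64t + 799 = 0.
Discriminant: 64² − 4·799 = 4096 − 3196 = 900; √900 = 30.
q = (64 − 30)/2 = 17, p = (64 + 30)/2 = 47.
Check: 17 · 47 = 799.

17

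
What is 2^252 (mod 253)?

2^1 ≡ 2 (mod 253)
2^2 ≡ 2^2 = 4 ≡ 4 (mod 253)
2^4 ≡ 4^2 = 16 ≡ 16 (mod 253)
2^8 ≡ 16^2 = 256 ≡ 3 (mod 253)
2^16 ≡ 3^2 = 9 ≡ 9 (mod 253)
2^32 ≡ 9^2 = 81 ≡ 81 (mod 253)
2^64 ≡ 81^2 = 6561 ≡ 236 (mod 253)
2^128 ≡ 236^2 = 55696 ≡ 36 (mod 253)
252 = 128 + 64 + 32 + 16 + 8 + 4 in binary powers of 2.
So 2^252 ≡ 36 · 236 · 81 · 9 · 3 · 16 ≡ 81 (mod 253).
Since 81 ≠ 1, base 2 is a Fermat witness: 253 is composite.

81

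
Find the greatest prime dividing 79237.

79

79237 = 17 · 4661
4661 = 59 · 79
79 is prime.
So 79237 = 17 · 59 · 79; the largest prime factor is 79.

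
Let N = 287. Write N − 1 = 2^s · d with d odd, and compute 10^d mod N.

287 − 1 = 286 = 2^1 · 143, so d = 143.
10^1 ≡ 10 (mod 287)
10^2 ≡ 10^2 = 100 ≡ 100 (mod 287)
10^4 ≡ 100^2 = 10000 ≡ 242 (mod 287)
10^8 ≡ 242^2 = 58564 ≡ 16 (mod 287)
10^16 ≡ 16^2 = 256 ≡ 256 (mod 287)
10^32 ≡ 256^2 = 65536 ≡ 100 (mod 287)
10^64 ≡ 100^2 = 10000 ≡ 242 (mod 287)
10^128 ≡ 242^2 = 58564 ≡ 16 (mod 287)
143 = 128 + 8 + 4 + 2 + 1 in binary powers of 2.
So 10^143 ≡ 16 · 16 · 242 · 100 · 10 ≡ 180 (mod 287).
Squaring chain: 180; never reaches −1, so base 10 is a Miller–Rabin witness that 287 is composite.

180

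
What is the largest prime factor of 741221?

67

741221 = 13 · 57017
57017 = 23 · 2479
2479 = 37 · 67
67 is prime.
So 741221 = 13 · 23 · 37 · 67; the largest prime factor is 67.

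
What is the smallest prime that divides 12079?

47

12079 is odd.
Digit sum 19, not divisible by 3.
Ends in 9: not divisible by 5.
7: 12079 = 7·1725 + 4
11: 12079 = 11·1098 + 1
13: 12079 = 13·929 + 2
17: 12079 = 17·710 + 9
19: 12079 = 19·635 + 14
23: 12079 = 23·525 + 4
29: 12079 = 29·416 + 15
31: 12079 = 31·389 + 20
37: 12079 = 37·326 + 17
41: 12079 = 41·294 + 25
43: 12079 = 43·280 + 39
47: 12079 = 47·257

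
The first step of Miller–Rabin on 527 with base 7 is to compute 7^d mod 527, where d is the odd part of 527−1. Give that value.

527 − 1 = 526 = 2^1 · 263, so d = 263.
7^1 ≡ 7 (mod 527)
7^2 ≡ 7^2 = 49 ≡ 49 (mod 527)
7^4 ≡ 49^2 = 2401 ≡ 293 (mod 527)
7^8 ≡ 293^2 = 85849 ≡ 475 (mod 527)
7^16 ≡ 475^2 = 225625 ≡ 69 (mod 527)
7^32 ≡ 69^2 = 4761 ≡ 18 (mod 527)
7^64 ≡ 18^2 = 324 ≡ 324 (mod 527)
7^128 ≡ 324^2 = 104976 ≡ 103 (mod 527)
7^256 ≡ 103^2 = 10609 ≡ 69 (mod 527)
263 = 256 + 4 + 2 + 1 in binary powers of 2.
So 7^263 ≡ 69 · 293 · 49 · 7 ≡ 165 (mod 527).
Squaring chain: 165; never reaches −1, so base 7 is a Miller–Rabin witness that 527 is composite.

165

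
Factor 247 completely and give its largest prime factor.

247 = 13 · 19
19 is prime.
So 247 = 13 · 19; the largest prime factor is 19.

19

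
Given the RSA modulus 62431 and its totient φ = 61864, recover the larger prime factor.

419

φ(n) = (p−1)(q−1) = n − (p+q) + 1, so p + q = 62431 − 61864 + 1 = 568.
p and q are the roots of t² − 568t + 62431 = 0.
Discriminant: 568² − 4·62431 = 322624 − 249724 = 72900; √72900 = 270.
q = (568 − 270)/2 = 149, p = (568 + 270)/2 = 419.
Check: 149 · 419 = 62431.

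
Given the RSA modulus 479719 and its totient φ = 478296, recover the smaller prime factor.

φ(n) = (p−1)(q−1) = n − (p+q) + 1, so p + q = 479719 − 478296 + 1 = 1424.
p and q are the roots of t² − 1424t + 479719 = 0.
Discriminant: 1424² − 4·479719 = 2027776 − 1918876 = 108900; √108900 = 330.
q = (1424 − 330)/2 = 547, p = (1424 + 330)/2 = 877.
Check: 547 · 877 = 479719.

547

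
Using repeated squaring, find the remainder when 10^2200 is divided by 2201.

1369

10^1 ≡ 10 (mod 2201)
10^2 ≡ 10^2 = 100 ≡ 100 (mod 2201)
10^4 ≡ 100^2 = 10000 ≡ 1196 (mod 2201)
10^8 ≡ 1196^2 = 1430416 ≡ 1967 (mod 2201)
10^16 ≡ 1967^2 = 3869089 ≡ 1932 (mod 2201)
10^32 ≡ 1932^2 = 3732624 ≡ 1929 (mod 2201)
10^64 ≡ 1929^2 = 3721041 ≡ 1351 (mod 2201)
10^128 ≡ 1351^2 = 1825201 ≡ 572 (mod 2201)
10^256 ≡ 572^2 = 327184 ≡ 1436 (mod 2201)
10^512 ≡ 1436^2 = 2062096 ≡ 1960 (mod 2201)
10^1024 ≡ 1960^2 = 3841600 ≡ 855 (mod 2201)
10^2048 ≡ 855^2 = 731025 ≡ 293 (mod 2201)
2200 = 2048 + 128 + 16 + 8 in binary powers of 2.
So 10^2200 ≡ 293 · 572 · 1932 · 1967 ≡ 1369 (mod 2201).
Since 1369 ≠ 1, base 10 is a Fermat witness: 2201 is composite.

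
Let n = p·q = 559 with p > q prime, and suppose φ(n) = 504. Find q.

φ(n) = (p−1)(q−1) = n − (p+q) + 1, so p + q = 559 − 504 + 1 = 56.
p and q are the roots of t² − 56t + 559 = 0.
Discriminant: 56² − 4·559 = 3136 − 2236 = 900; √900 = 30.
q = (56 − 30)/2 = 13, p = (56 + 30)/2 = 43.
Check: 13 · 43 = 559.

13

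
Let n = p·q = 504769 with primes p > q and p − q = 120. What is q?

Since p = q + 120, we have 504769 = q(q + 120), so q² + 120q − 504769 = 0.
Discriminant: 120² + 4·504769 = 14400 + 2019076 = 2033476; √2033476 = 1426.
q = (−120 + 1426)/2 = 653, and p = q + 120 = 773.
Check: 653 · 773 = 504769.

653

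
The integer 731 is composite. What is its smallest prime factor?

731 is odd.
Digit sum 11, not divisible by 3.
Ends in 1: not divisible by 5.
7: 731 = 7·104 + 3
11: 731 = 11·66 + 5
13: 731 = 13·56 + 3
17: 731 = 17·43

17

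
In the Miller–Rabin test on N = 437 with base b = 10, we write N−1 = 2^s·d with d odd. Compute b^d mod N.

437 − 1 = 436 = 2^2 · 109, so d = 109.
10^1 ≡ 10 (mod 437)
10^2 ≡ 10^2 = 100 ≡ 100 (mod 437)
10^4 ≡ 100^2 = 10000 ≡ 386 (mod 437)
10^8 ≡ 386^2 = 148996 ≡ 416 (mod 437)
10^16 ≡ 416^2 = 173056 ≡ 4 (mod 437)
10^32 ≡ 4^2 = 16 ≡ 16 (mod 437)
10^64 ≡ 16^2 = 256 ≡ 256 (mod 437)
109 = 64 + 32 + 8 + 4 + 1 in binary powers of 2.
So 10^109 ≡ 256 · 16 · 416 · 386 · 10 ≡ 352 (mod 437).
Squaring chain: 352 → 233; never reaches −1, so base 10 is a Miller–Rabin witness that 437 is composite.

352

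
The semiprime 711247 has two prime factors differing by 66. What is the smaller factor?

811

Since p = q + 66, we have 711247 = q(q + 66), so q² + 66q − 711247 = 0.
Discriminant: 66² + 4·711247 = 4356 + 2844988 = 2849344; √2849344 = 1688.
q = (−66 + 1688)/2 = 811, and p = q + 66 = 877.
Check: 811 · 877 = 711247.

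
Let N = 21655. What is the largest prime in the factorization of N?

71

21655 = 5 · 4331
4331 = 61 · 71
71 is prime.
So 21655 = 5 · 61 · 71; the largest prime factor is 71.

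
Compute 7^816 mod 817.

1

7^1 ≡ 7 (mod 817)
7^2 ≡ 7^2 = 49 ≡ 49 (mod 817)
7^4 ≡ 49^2 = 2401 ≡ 767 (mod 817)
7^8 ≡ 767^2 = 588289 ≡ 49 (mod 817)
7^16 ≡ 49^2 = 2401 ≡ 767 (mod 817)
7^32 ≡ 767^2 = 588289 ≡ 49 (mod 817)
7^64 ≡ 49^2 = 2401 ≡ 767 (mod 817)
7^128 ≡ 767^2 = 588289 ≡ 49 (mod 817)
7^256 ≡ 49^2 = 2401 ≡ 767 (mod 817)
7^512 ≡ 767^2 = 588289 ≡ 49 (mod 817)
816 = 512 + 256 + 32 + 16 in binary powers of 2.
So 7^816 ≡ 49 · 767 · 49 · 767 ≡ 1 (mod 817).
Since the result is 1, base 7 gives no evidence that 817 is composite.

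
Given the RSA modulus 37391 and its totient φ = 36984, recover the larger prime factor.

269

φ(n) = (p−1)(q−1) = n − (p+q) + 1, so p + q = 37391 − 36984 + 1 = 408.
p and q are the roots of t² − 408t + 37391 = 0.
Discriminant: 408² − 4·37391 = 166464 − 149564 = 16900; √16900 = 130.
q = (408 − 130)/2 = 139, p = (408 + 130)/2 = 269.
Check: 139 · 269 = 37391.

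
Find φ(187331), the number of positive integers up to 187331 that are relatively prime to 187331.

Factor: 187331 = 37 · 61 · 83.
φ(187331) = (37−1) · (61−1) · (83−1) = 36 · 60 · 82 = 177120.

177120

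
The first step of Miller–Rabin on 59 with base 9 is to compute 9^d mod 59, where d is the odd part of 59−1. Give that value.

1

59 − 1 = 58 = 2^1 · 29, so d = 29.
9^1 ≡ 9 (mod 59)
9^2 ≡ 9^2 = 81 ≡ 22 (mod 59)
9^4 ≡ 22^2 = 484 ≡ 12 (mod 59)
9^8 ≡ 12^2 = 144 ≡ 26 (mod 59)
9^16 ≡ 26^2 = 676 ≡ 27 (mod 59)
29 = 16 + 8 + 4 + 1 in binary powers of 2.
So 9^29 ≡ 27 · 26 · 12 · 9 ≡ 1 (mod 59).
Since 9^d ≡ 1 (mod 59), base 9 does not prove 59 composite.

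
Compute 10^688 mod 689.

16

10^1 ≡ 10 (mod 689)
10^2 ≡ 10^2 = 100 ≡ 100 (mod 689)
10^4 ≡ 100^2 = 10000 ≡ 354 (mod 689)
10^8 ≡ 354^2 = 125316 ≡ 607 (mod 689)
10^16 ≡ 607^2 = 368449 ≡ 523 (mod 689)
10^32 ≡ 523^2 = 273529 ≡ 685 (mod 689)
10^64 ≡ 685^2 = 469225 ≡ 16 (mod 689)
10^128 ≡ 16^2 = 256 ≡ 256 (mod 689)
10^256 ≡ 256^2 = 65536 ≡ 81 (mod 689)
10^512 ≡ 81^2 = 6561 ≡ 360 (mod 689)
688 = 512 + 128 + 32 + 16 in binary powers of 2.
So 10^688 ≡ 360 · 256 · 685 · 523 ≡ 16 (mod 689).
Since 16 ≠ 1, base 10 is a Fermat witness: 689 is composite.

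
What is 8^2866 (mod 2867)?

332

8^1 ≡ 8 (mod 2867)
8^2 ≡ 8^2 = 64 ≡ 64 (mod 2867)
8^4 ≡ 64^2 = 4096 ≡ 1229 (mod 2867)
8^8 ≡ 1229^2 = 1510441 ≡ 2399 (mod 2867)
8^16 ≡ 2399^2 = 5755201 ≡ 1132 (mod 2867)
8^32 ≡ 1132^2 = 1281424 ≡ 2742 (mod 2867)
8^64 ≡ 2742^2 = 7518564 ≡ 1290 (mod 2867)
8^128 ≡ 1290^2 = 1664100 ≡ 1240 (mod 2867)
8^256 ≡ 1240^2 = 1537600 ≡ 888 (mod 2867)
8^512 ≡ 888^2 = 788544 ≡ 119 (mod 2867)
8^1024 ≡ 119^2 = 14161 ≡ 2693 (mod 2867)
8^2048 ≡ 2693^2 = 7252249 ≡ 1606 (mod 2867)
2866 = 2048 + 512 + 256 + 32 + 16 + 2 in binary powers of 2.
So 8^2866 ≡ 1606 · 119 · 888 · 2742 · 1132 · 64 ≡ 332 (mod 2867).
Since 332 ≠ 1, base 8 is a Fermat witness: 2867 is composite.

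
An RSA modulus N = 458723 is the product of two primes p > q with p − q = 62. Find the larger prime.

709

Since p = q + 62, we have 458723 = q(q + 62), so q² + 62q − 458723 = 0.
Discriminant: 62² + 4·458723 = 3844 + 1834892 = 1838736; √1838736 = 1356.
q = (−62 + 1356)/2 = 647, and p = q + 62 = 709.
Check: 647 · 709 = 458723.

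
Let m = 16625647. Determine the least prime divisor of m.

16625647 is odd.
Digit sum 37, not divisible by 3.
Ends in 7: not divisible by 5.
7: 16625647 = 7·2375092 + 3
11: 16625647 = 11·1511422 + 5
13: 16625647 = 13·1278895 + 12
17: 16625647 = 17·977979 + 4
19: 16625647 = 19·875034 + 1
23: 16625647 = 23·722854 + 5
29: 16625647 = 29·573298 + 5
31: 16625647 = 31·536311 + 6
37: 16625647 = 37·449341 + 30
41: 16625647 = 41·405503 + 24
43: 16625647 = 43·386642 + 41
47: 16625647 = 47·353737 + 8
53: 16625647 = 53·313691 + 24
59: 16625647 = 59·281790 + 37
61: 16625647 = 61·272551 + 36
67: 16625647 = 67·248143 + 66
71: 16625647 = 71·234164 + 3
73: 16625647 = 73·227748 + 43
79: 16625647 = 79·210451 + 18
83: 16625647 = 83·200309

83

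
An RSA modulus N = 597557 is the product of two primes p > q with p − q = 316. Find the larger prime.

Since p = q + 316, we have 597557 = q(q + 316), so q² + 316q − 597557 = 0.
Discriminant: 316² + 4·597557 = 99856 + 2390228 = 2490084; √2490084 = 1578.
q = (−316 + 1578)/2 = 631, and p = q + 316 = 947.
Check: 631 · 947 = 597557.

947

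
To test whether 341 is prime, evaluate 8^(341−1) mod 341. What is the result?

1

8^1 ≡ 8 (mod 341)
8^2 ≡ 8^2 = 64 ≡ 64 (mod 341)
8^4 ≡ 64^2 = 4096 ≡ 4 (mod 341)
8^8 ≡ 4^2 = 16 ≡ 16 (mod 341)
8^16 ≡ 16^2 = 256 ≡ 256 (mod 341)
8^32 ≡ 256^2 = 65536 ≡ 64 (mod 341)
8^64 ≡ 64^2 = 4096 ≡ 4 (mod 341)
8^128 ≡ 4^2 = 16 ≡ 16 (mod 341)
8^256 ≡ 16^2 = 256 ≡ 256 (mod 341)
340 = 256 + 64 + 16 + 4 in binary powers of 2.
So 8^340 ≡ 256 · 4 · 256 · 4 ≡ 1 (mod 341).
Since the result is 1, base 8 gives no evidence that 341 is composite.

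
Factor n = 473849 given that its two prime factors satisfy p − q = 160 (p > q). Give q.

613

Since p = q + 160, we have 473849 = q(q + 160), so q² + 160q − 473849 = 0.
Discriminant: 160² + 4·473849 = 25600 + 1895396 = 1920996; √1920996 = 1386.
q = (−160 + 1386)/2 = 613, and p = q + 160 = 773.
Check: 613 · 773 = 473849.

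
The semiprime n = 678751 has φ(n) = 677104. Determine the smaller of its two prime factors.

809

φ(n) = (p−1)(q−1) = n − (p+q) + 1, so p + q = 678751 − 677104 + 1 = 1648.
p and q are the roots of t² − 1648t + 678751 = 0.
Discriminant: 1648² − 4·678751 = 2715904 − 2715004 = 900; √900 = 30.
q = (1648 − 30)/2 = 809, p = (1648 + 30)/2 = 839.
Check: 809 · 839 = 678751.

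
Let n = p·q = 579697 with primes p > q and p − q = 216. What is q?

661

Since p = q + 216, we have 579697 = q(q + 216), so q² + 216q − 579697 = 0.
Discriminant: 216² + 4·579697 = 46656 + 2318788 = 2365444; √2365444 = 1538.
q = (−216 + 1538)/2 = 661, and p = q + 216 = 877.
Check: 661 · 877 = 579697.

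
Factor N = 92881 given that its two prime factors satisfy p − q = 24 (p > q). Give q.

293

Since p = q + 24, we have 92881 = q(q + 24), so q² + 24q − 92881 = 0.
Discriminant: 24² + 4·92881 = 576 + 371524 = 372100; √372100 = 610.
q = (−24 + 610)/2 = 293, and p = q + 24 = 317.
Check: 293 · 317 = 92881.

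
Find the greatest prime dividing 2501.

2501 = 41 · 61
61 is prime.
So 2501 = 41 · 61; the largest prime factor is 61.

61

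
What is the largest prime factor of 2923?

2923 = 37 · 79
79 is prime.
So 2923 = 37 · 79; the largest prime factor is 79.

79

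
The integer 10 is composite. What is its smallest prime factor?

10 is even: 2 divides it.

2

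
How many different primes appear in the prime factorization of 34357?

34357 = 17 · 2021
2021 = 43 · 47
34357 = 17 · 43 · 47, which has 3 distinct prime factors.

3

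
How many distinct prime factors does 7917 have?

4

7917 = 3 · 2639
2639 = 7 · 377
377 = 13 · 29
7917 = 3 · 7 · 13 · 29, which has 4 distinct prime factors.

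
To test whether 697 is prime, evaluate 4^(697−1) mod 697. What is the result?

4^1 ≡ 4 (mod 697)
4^2 ≡ 4^2 = 16 ≡ 16 (mod 697)
4^4 ≡ 16^2 = 256 ≡ 256 (mod 697)
4^8 ≡ 256^2 = 65536 ≡ 18 (mod 697)
4^16 ≡ 18^2 = 324 ≡ 324 (mod 697)
4^32 ≡ 324^2 = 104976 ≡ 426 (mod 697)
4^64 ≡ 426^2 = 181476 ≡ 256 (mod 697)
4^128 ≡ 256^2 = 65536 ≡ 18 (mod 697)
4^256 ≡ 18^2 = 324 ≡ 324 (mod 697)
4^512 ≡ 324^2 = 104976 ≡ 426 (mod 697)
696 = 512 + 128 + 32 + 16 + 8 in binary powers of 2.
So 4^696 ≡ 426 · 18 · 426 · 324 · 18 ≡ 324 (mod 697).
Since 324 ≠ 1, base 4 is a Fermat witness: 697 is composite.

324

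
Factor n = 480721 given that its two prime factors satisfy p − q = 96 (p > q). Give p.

743

Since p = q + 96, we have 480721 = q(q + 96), so q² + 96q − 480721 = 0.
Discriminant: 96² + 4·480721 = 9216 + 1922884 = 1932100; √1932100 = 1390.
q = (−96 + 1390)/2 = 647, and p = q + 96 = 743.
Check: 647 · 743 = 480721.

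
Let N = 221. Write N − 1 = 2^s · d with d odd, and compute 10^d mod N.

192

221 − 1 = 220 = 2^2 · 55, so d = 55.
10^1 ≡ 10 (mod 221)
10^2 ≡ 10^2 = 100 ≡ 100 (mod 221)
10^4 ≡ 100^2 = 10000 ≡ 55 (mod 221)
10^8 ≡ 55^2 = 3025 ≡ 152 (mod 221)
10^16 ≡ 152^2 = 23104 ≡ 120 (mod 221)
10^32 ≡ 120^2 = 14400 ≡ 35 (mod 221)
55 = 32 + 16 + 4 + 2 + 1 in binary powers of 2.
So 10^55 ≡ 35 · 120 · 55 · 100 · 10 ≡ 192 (mod 221).
Squaring chain: 192 → 178; never reaches −1, so base 10 is a Miller–Rabin witness that 221 is composite.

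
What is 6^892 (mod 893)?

6^1 ≡ 6 (mod 893)
6^2 ≡ 6^2 = 36 ≡ 36 (mod 893)
6^4 ≡ 36^2 = 1296 ≡ 403 (mod 893)
6^8 ≡ 403^2 = 162409 ≡ 776 (mod 893)
6^16 ≡ 776^2 = 602176 ≡ 294 (mod 893)
6^32 ≡ 294^2 = 86436 ≡ 708 (mod 893)
6^64 ≡ 708^2 = 501264 ≡ 291 (mod 893)
6^128 ≡ 291^2 = 84681 ≡ 739 (mod 893)
6^256 ≡ 739^2 = 546121 ≡ 498 (mod 893)
6^512 ≡ 498^2 = 248004 ≡ 643 (mod 893)
892 = 512 + 256 + 64 + 32 + 16 + 8 + 4 in binary powers of 2.
So 6^892 ≡ 643 · 498 · 291 · 708 · 294 · 776 · 403 ≡ 291 (mod 893).
Since 291 ≠ 1, base 6 is a Fermat witness: 893 is composite.

291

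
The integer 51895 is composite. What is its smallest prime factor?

51895 is odd.
Digit sum 28, not divisible by 3.
Ends in 5: divisible by 5.

5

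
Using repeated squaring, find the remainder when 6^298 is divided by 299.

6^1 ≡ 6 (mod 299)
6^2 ≡ 6^2 = 36 ≡ 36 (mod 299)
6^4 ≡ 36^2 = 1296 ≡ 100 (mod 299)
6^8 ≡ 100^2 = 10000 ≡ 133 (mod 299)
6^16 ≡ 133^2 = 17689 ≡ 48 (mod 299)
6^32 ≡ 48^2 = 2304 ≡ 211 (mod 299)
6^64 ≡ 211^2 = 44521 ≡ 269 (mod 299)
6^128 ≡ 269^2 = 72361 ≡ 3 (mod 299)
6^256 ≡ 3^2 = 9 ≡ 9 (mod 299)
298 = 256 + 32 + 8 + 2 in binary powers of 2.
So 6^298 ≡ 9 · 211 · 133 · 36 ≡ 121 (mod 299).
Since 121 ≠ 1, base 6 is a Fermat witness: 299 is composite.

121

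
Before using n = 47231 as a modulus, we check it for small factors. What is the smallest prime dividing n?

47231 is odd.
Digit sum 17, not divisible by 3.
Ends in 1: not divisible by 5.
7: 47231 = 7·6747 + 2
11: 47231 = 11·4293 + 8
13: 47231 = 13·3633 + 2
17: 47231 = 17·2778 + 5
19: 47231 = 19·2485 + 16
23: 47231 = 23·2053 + 12
29: 47231 = 29·1628 + 19
31: 47231 = 31·1523 + 18
37: 47231 = 37·1276 + 19
41: 47231 = 41·1151 + 40
43: 47231 = 43·1098 + 17
47: 47231 = 47·1004 + 43
53: 47231 = 53·891 + 8
59: 47231 = 59·800 + 31
61: 47231 = 61·774 + 17
67: 47231 = 67·704 + 63
71: 47231 = 71·665 + 16
73: 47231 = 73·647

73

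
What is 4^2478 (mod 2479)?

935

4^1 ≡ 4 (mod 2479)
4^2 ≡ 4^2 = 16 ≡ 16 (mod 2479)
4^4 ≡ 16^2 = 256 ≡ 256 (mod 2479)
4^8 ≡ 256^2 = 65536 ≡ 1082 (mod 2479)
4^16 ≡ 1082^2 = 1170724 ≡ 636 (mod 2479)
4^32 ≡ 636^2 = 404496 ≡ 419 (mod 2479)
4^64 ≡ 419^2 = 175561 ≡ 2031 (mod 2479)
4^128 ≡ 2031^2 = 4124961 ≡ 2384 (mod 2479)
4^256 ≡ 2384^2 = 5683456 ≡ 1588 (mod 2479)
4^512 ≡ 1588^2 = 2521744 ≡ 601 (mod 2479)
4^1024 ≡ 601^2 = 361201 ≡ 1746 (mod 2479)
4^2048 ≡ 1746^2 = 3048516 ≡ 1825 (mod 2479)
2478 = 2048 + 256 + 128 + 32 + 8 + 4 + 2 in binary powers of 2.
So 4^2478 ≡ 1825 · 1588 · 2384 · 419 · 1082 · 256 · 16 ≡ 935 (mod 2479).
Since 935 ≠ 1, base 4 is a Fermat witness: 2479 is composite.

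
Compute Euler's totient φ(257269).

Factor: 257269 = 31 · 43 · 193.
φ(257269) = (31−1) · (43−1) · (193−1) = 30 · 42 · 192 = 241920.

241920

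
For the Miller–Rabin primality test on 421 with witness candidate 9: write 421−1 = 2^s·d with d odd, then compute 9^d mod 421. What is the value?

1

421 − 1 = 420 = 2^2 · 105, so d = 105.
9^1 ≡ 9 (mod 421)
9^2 ≡ 9^2 = 81 ≡ 81 (mod 421)
9^4 ≡ 81^2 = 6561 ≡ 246 (mod 421)
9^8 ≡ 246^2 = 60516 ≡ 313 (mod 421)
9^16 ≡ 313^2 = 97969 ≡ 297 (mod 421)
9^32 ≡ 297^2 = 88209 ≡ 220 (mod 421)
9^64 ≡ 220^2 = 48400 ≡ 406 (mod 421)
105 = 64 + 32 + 8 + 1 in binary powers of 2.
So 9^105 ≡ 406 · 220 · 313 · 9 ≡ 1 (mod 421).
Since 9^d ≡ 1 (mod 421), base 9 does not prove 421 composite.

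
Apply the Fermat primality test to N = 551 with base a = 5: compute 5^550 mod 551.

480

5^1 ≡ 5 (mod 551)
5^2 ≡ 5^2 = 25 ≡ 25 (mod 551)
5^4 ≡ 25^2 = 625 ≡ 74 (mod 551)
5^8 ≡ 74^2 = 5476 ≡ 517 (mod 551)
5^16 ≡ 517^2 = 267289 ≡ 54 (mod 551)
5^32 ≡ 54^2 = 2916 ≡ 161 (mod 551)
5^64 ≡ 161^2 = 25921 ≡ 24 (mod 551)
5^128 ≡ 24^2 = 576 ≡ 25 (mod 551)
5^256 ≡ 25^2 = 625 ≡ 74 (mod 551)
5^512 ≡ 74^2 = 5476 ≡ 517 (mod 551)
550 = 512 + 32 + 4 + 2 in binary powers of 2.
So 5^550 ≡ 517 · 161 · 74 · 25 ≡ 480 (mod 551).
Since 480 ≠ 1, base 5 is a Fermat witness: 551 is composite.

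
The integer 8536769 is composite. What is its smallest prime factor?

59

8536769 is odd.
Digit sum 44, not divisible by 3.
Ends in 9: not divisible by 5.
7: 8536769 = 7·1219538 + 3
11: 8536769 = 11·776069 + 10
13: 8536769 = 13·656674 + 7
17: 8536769 = 17·502162 + 15
19: 8536769 = 19·449303 + 12
23: 8536769 = 23·371163 + 20
29: 8536769 = 29·294371 + 10
31: 8536769 = 31·275379 + 20
37: 8536769 = 37·230723 + 18
41: 8536769 = 41·208213 + 36
43: 8536769 = 43·198529 + 22
47: 8536769 = 47·181633 + 18
53: 8536769 = 53·161071 + 6
59: 8536769 = 59·144691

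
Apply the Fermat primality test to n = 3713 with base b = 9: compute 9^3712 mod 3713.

3390

9^1 ≡ 9 (mod 3713)
9^2 ≡ 9^2 = 81 ≡ 81 (mod 3713)
9^4 ≡ 81^2 = 6561 ≡ 2848 (mod 3713)
9^8 ≡ 2848^2 = 8111104 ≡ 1912 (mod 3713)
9^16 ≡ 1912^2 = 3655744 ≡ 2152 (mod 3713)
9^32 ≡ 2152^2 = 4631104 ≡ 993 (mod 3713)
9^64 ≡ 993^2 = 986049 ≡ 2104 (mod 3713)
9^128 ≡ 2104^2 = 4426816 ≡ 920 (mod 3713)
9^256 ≡ 920^2 = 846400 ≡ 3549 (mod 3713)
9^512 ≡ 3549^2 = 12595401 ≡ 905 (mod 3713)
9^1024 ≡ 905^2 = 819025 ≡ 2165 (mod 3713)
9^2048 ≡ 2165^2 = 4687225 ≡ 1419 (mod 3713)
3712 = 2048 + 1024 + 512 + 128 in binary powers of 2.
So 9^3712 ≡ 1419 · 2165 · 905 · 920 ≡ 3390 (mod 3713).
Since 3390 ≠ 1, base 9 is a Fermat witness: 3713 is composite.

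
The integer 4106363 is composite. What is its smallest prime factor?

4106363 is odd.
Digit sum 23, not divisible by 3.
Ends in 3: not divisible by 5.
7: 4106363 = 7·586623 + 2
11: 4106363 = 11·373305 + 8
13: 4106363 = 13·315874 + 1
17: 4106363 = 17·241550 + 13
19: 4106363 = 19·216124 + 7
23: 4106363 = 23·178537 + 12
29: 4106363 = 29·141598 + 21
31: 4106363 = 31·132463 + 10
37: 4106363 = 37·110982 + 29
41: 4106363 = 41·100155 + 8
43: 4106363 = 43·95496 + 35
47: 4106363 = 47·87369 + 20
53: 4106363 = 53·77478 + 29
59: 4106363 = 59·69599 + 22
61: 4106363 = 61·67317 + 26
67: 4106363 = 67·61289

67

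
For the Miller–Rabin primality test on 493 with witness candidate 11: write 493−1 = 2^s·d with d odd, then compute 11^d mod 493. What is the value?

97

493 − 1 = 492 = 2^2 · 123, so d = 123.
11^1 ≡ 11 (mod 493)
11^2 ≡ 11^2 = 121 ≡ 121 (mod 493)
11^4 ≡ 121^2 = 14641 ≡ 344 (mod 493)
11^8 ≡ 344^2 = 118336 ≡ 16 (mod 493)
11^16 ≡ 16^2 = 256 ≡ 256 (mod 493)
11^32 ≡ 256^2 = 65536 ≡ 460 (mod 493)
11^64 ≡ 460^2 = 211600 ≡ 103 (mod 493)
123 = 64 + 32 + 16 + 8 + 2 + 1 in binary powers of 2.
So 11^123 ≡ 103 · 460 · 256 · 16 · 121 · 11 ≡ 97 (mod 493).
Squaring chain: 97 → 42; never reaches −1, so base 11 is a Miller–Rabin witness that 493 is composite.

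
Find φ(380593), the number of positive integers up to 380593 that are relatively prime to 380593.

362544

Factor: 380593 = 43 · 53 · 167.
φ(380593) = (43−1) · (53−1) · (167−1) = 42 · 52 · 166 = 362544.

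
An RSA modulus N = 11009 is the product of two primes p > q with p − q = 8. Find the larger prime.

Since p = q + 8, we have 11009 = q(q + 8), so q² + 8q − 11009 = 0.
Discriminant: 8² + 4·11009 = 64 + 44036 = 44100; √44100 = 210.
q = (−8 + 210)/2 = 101, and p = q + 8 = 109.
Check: 101 · 109 = 11009.

109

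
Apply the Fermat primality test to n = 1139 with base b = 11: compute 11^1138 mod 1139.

11^1 ≡ 11 (mod 1139)
11^2 ≡ 11^2 = 121 ≡ 121 (mod 1139)
11^4 ≡ 121^2 = 14641 ≡ 973 (mod 1139)
11^8 ≡ 973^2 = 946729 ≡ 220 (mod 1139)
11^16 ≡ 220^2 = 48400 ≡ 562 (mod 1139)
11^32 ≡ 562^2 = 315844 ≡ 341 (mod 1139)
11^64 ≡ 341^2 = 116281 ≡ 103 (mod 1139)
11^128 ≡ 103^2 = 10609 ≡ 358 (mod 1139)
11^256 ≡ 358^2 = 128164 ≡ 596 (mod 1139)
11^512 ≡ 596^2 = 355216 ≡ 987 (mod 1139)
11^1024 ≡ 987^2 = 974169 ≡ 324 (mod 1139)
1138 = 1024 + 64 + 32 + 16 + 2 in binary powers of 2.
So 11^1138 ≡ 324 · 103 · 341 · 562 · 121 ≡ 495 (mod 1139).
Since 495 ≠ 1, base 11 is a Fermat witness: 1139 is composite.

495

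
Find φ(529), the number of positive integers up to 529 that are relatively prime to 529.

506

Factor: 529 = 23^2.
φ(529) = 23^1·(23−1) = 506.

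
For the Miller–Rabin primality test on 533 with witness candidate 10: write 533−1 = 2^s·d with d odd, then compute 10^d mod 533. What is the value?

533 − 1 = 532 = 2^2 · 133, so d = 133.
10^1 ≡ 10 (mod 533)
10^2 ≡ 10^2 = 100 ≡ 100 (mod 533)
10^4 ≡ 100^2 = 10000 ≡ 406 (mod 533)
10^8 ≡ 406^2 = 164836 ≡ 139 (mod 533)
10^16 ≡ 139^2 = 19321 ≡ 133 (mod 533)
10^32 ≡ 133^2 = 17689 ≡ 100 (mod 533)
10^64 ≡ 100^2 = 10000 ≡ 406 (mod 533)
10^128 ≡ 406^2 = 164836 ≡ 139 (mod 533)
133 = 128 + 4 + 1 in binary powers of 2.
So 10^133 ≡ 139 · 406 · 10 ≡ 426 (mod 533).
Squaring chain: 426 → 256; never reaches −1, so base 10 is a Miller–Rabin witness that 533 is composite.

426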